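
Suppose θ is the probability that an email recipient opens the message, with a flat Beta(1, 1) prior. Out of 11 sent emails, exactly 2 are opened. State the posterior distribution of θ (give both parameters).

Posterior: Beta(3, 10)

Observing 2 successes and 9 failures updates Beta(1, 1) by adding the success and failure counts to the two shape parameters: α = 1+2 = 3, β = 1+9 = 10.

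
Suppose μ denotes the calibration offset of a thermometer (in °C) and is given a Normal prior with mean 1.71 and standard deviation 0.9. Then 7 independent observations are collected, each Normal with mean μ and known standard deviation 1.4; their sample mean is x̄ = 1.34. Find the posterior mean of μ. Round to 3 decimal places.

Posterior mean ≈ 1.435

Prior precision 1/τ₀² = 1/0.9² = 1.23457; data precision n/σ² = 7/1.4² = 3.57143.
Posterior precision = 1.23457 + 3.57143 = 4.80600.
Posterior mean = (1.23457·1.71 + 3.57143·1.34) / 4.80600 = 1.435.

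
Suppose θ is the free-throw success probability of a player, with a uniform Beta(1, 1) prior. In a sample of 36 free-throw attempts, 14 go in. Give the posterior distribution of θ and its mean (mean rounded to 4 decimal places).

The binomial likelihood is conjugate to the Beta prior: with 14 successes and 22 failures, the posterior is Beta(1+14, 1+22) = Beta(15, 23).
E[θ | data] = 15/(15+23) = 0.3947.

Posterior: Beta(15, 23); mean ≈ 0.3947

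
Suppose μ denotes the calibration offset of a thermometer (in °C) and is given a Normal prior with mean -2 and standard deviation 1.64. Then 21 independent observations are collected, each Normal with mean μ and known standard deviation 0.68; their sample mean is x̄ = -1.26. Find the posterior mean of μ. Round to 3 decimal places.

Posterior mean ≈ -1.266

With known σ, the Normal prior is conjugate. Weight on the data is w = (n/σ²)/(n/σ² + 1/τ₀²) = 45.4152/(45.4152+0.371802) = 0.99188.
Posterior mean = w·x̄ + (1−w)·μ₀ = 0.99188·-1.26 + 0.0081203·-2 = -1.266.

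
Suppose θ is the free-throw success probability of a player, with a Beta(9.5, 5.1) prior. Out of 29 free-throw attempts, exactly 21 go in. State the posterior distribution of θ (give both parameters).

Posterior: Beta(30.5, 13.1)

Observing 21 successes and 8 failures updates Beta(9.5, 5.1) by adding the success and failure counts to the two shape parameters: α = 9.5+21 = 30.5, β = 5.1+8 = 13.1.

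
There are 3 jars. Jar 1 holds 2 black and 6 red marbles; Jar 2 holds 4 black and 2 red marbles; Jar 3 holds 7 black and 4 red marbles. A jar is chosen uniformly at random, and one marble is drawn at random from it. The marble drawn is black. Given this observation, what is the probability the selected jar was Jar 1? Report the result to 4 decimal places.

Tabulate prior·likelihood by source: [1] prior 0.333333, lik 0.25, product 0.08333; [2] prior 0.333333, lik 0.6667, product 0.2222; [3] prior 0.333333, lik 0.6364, product 0.2121.
Normalizing constant = 0.51768; the posterior for Jar 1 is its product over the sum, 0.08333/0.51768 = 0.1610.

Posterior probability ≈ 0.1610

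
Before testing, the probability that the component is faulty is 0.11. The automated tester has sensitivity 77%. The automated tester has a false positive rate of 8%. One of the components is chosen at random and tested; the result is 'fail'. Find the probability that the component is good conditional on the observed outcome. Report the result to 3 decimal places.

Write H for 'the component is faulty'. Prior odds H:¬H = 0.11/0.89 = 0.12360. For the 'fail' outcome, the likelihood ratio is 0.77/0.08 = 9.6250.
Posterior odds = 0.12360 × 9.6250 = 1.1896, so P(H|E) = 1.1896/(1+1.1896) = 0.543. Then P(¬H|E) = 1 − 0.543 = 0.457.

P(¬H | E) ≈ 0.457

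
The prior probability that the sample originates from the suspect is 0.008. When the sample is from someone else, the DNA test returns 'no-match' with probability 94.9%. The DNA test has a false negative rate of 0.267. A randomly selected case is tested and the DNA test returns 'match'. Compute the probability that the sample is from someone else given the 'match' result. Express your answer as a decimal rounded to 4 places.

Let H be the event that the sample originates from the suspect. P(H) = 0.008, so P(¬H) = 0.992. With E the 'match' result, P(E|H) = 0.733 and P(E|¬H) = 0.051.
P(E) = 0.733·0.008 + 0.051·0.992 = 0.0058640 + 0.050592 = 0.056456.
By Bayes' theorem, P(H|E) = 0.0058640 / 0.056456 = 0.1039. Hence P(¬H|E) = 1 − 0.1039 = 0.8961.

P(¬H | E) ≈ 0.8961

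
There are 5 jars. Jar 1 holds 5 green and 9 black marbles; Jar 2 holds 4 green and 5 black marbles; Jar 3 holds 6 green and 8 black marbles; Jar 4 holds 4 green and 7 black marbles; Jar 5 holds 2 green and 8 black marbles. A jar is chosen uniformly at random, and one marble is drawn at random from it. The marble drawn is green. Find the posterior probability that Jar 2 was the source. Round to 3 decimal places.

Posterior probability ≈ 0.248

P(green|Jar 1) = 0.3571; P(green|Jar 2) = 0.4444; P(green|Jar 3) = 0.4286; P(green|Jar 4) = 0.3636; P(green|Jar 5) = 0.2.
Prior × likelihood for each source: 0.2·0.3571=0.07143, 0.2·0.4444=0.08889, 0.2·0.4286=0.08571, 0.2·0.3636=0.07273, 0.2·0.2=0.04000. Summing gives P(green) = 0.35876.
P(Jar 2 | green) = 0.08889 / 0.35876 = 0.248.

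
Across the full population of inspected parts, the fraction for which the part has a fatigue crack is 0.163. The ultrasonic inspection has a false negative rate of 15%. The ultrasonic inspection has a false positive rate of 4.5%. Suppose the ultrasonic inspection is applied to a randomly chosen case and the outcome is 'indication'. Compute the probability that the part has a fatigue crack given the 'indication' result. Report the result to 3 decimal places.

Write H for 'the part has a fatigue crack'. Prior odds H:¬H = 0.163/0.837 = 0.19474. For the 'indication' outcome, the likelihood ratio is 0.85/0.045 = 18.889.
Posterior odds = 0.19474 × 18.889 = 3.6785, so P(H|E) = 3.6785/(1+3.6785) = 0.786.

P(H | E) ≈ 0.786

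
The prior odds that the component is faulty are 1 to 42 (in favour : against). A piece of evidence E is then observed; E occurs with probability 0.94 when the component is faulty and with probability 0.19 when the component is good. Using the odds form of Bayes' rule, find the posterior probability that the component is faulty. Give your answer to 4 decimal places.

Prior odds = 1/42 = 0.023810.
Likelihood ratio for E = 0.94/0.19 = 4.9474.
Posterior odds = prior odds × LR = 0.11779.
Posterior probability = odds/(1+odds) = 0.11779/1.1178 = 0.1054.

Posterior probability ≈ 0.1054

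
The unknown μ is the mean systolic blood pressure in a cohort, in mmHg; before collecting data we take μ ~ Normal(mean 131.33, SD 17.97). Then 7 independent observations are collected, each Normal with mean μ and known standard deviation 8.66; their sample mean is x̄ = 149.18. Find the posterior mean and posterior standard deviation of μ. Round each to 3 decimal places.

Posterior mean ≈ 148.607; posterior SD ≈ 3.220

With known σ, the Normal prior is conjugate. Weight on the data is w = (n/σ²)/(n/σ² + 1/τ₀²) = 0.0933388/(0.0933388+0.00309673) = 0.96789.
Posterior mean = w·x̄ + (1−w)·μ₀ = 0.96789·149.18 + 0.032112·131.33 = 148.607. Posterior variance = 1/(0.0933388+0.00309673) = 10.3696, so SD = 3.220.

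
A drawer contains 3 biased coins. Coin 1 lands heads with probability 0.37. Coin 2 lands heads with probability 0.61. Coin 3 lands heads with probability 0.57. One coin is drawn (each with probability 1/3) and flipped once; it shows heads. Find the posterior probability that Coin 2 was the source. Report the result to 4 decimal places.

Posterior probability ≈ 0.3935

Tabulate prior·likelihood by source: [1] prior 0.333333, lik 0.37, product 0.1233; [2] prior 0.333333, lik 0.61, product 0.2033; [3] prior 0.333333, lik 0.57, product 0.1900.
Normalizing constant = 0.51667; the posterior for Coin 2 is its product over the sum, 0.2033/0.51667 = 0.3935.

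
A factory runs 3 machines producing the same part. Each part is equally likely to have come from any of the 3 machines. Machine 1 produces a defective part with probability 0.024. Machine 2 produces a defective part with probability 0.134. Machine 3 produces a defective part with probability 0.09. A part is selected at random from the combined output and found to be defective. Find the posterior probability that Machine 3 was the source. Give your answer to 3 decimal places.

Posterior probability ≈ 0.363

P(defective|M1) = 0.024; P(defective|M2) = 0.134; P(defective|M3) = 0.09.
Prior × likelihood for each source: 0.333333·0.024=0.008000, 0.333333·0.134=0.04467, 0.333333·0.09=0.03000. Summing gives P(defective) = 0.082667.
P(Machine 3 | defective) = 0.03000 / 0.082667 = 0.363.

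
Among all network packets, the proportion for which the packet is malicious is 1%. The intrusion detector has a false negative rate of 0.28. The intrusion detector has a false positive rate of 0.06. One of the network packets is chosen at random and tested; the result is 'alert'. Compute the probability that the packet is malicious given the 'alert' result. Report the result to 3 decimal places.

Write H for 'the packet is malicious'. Prior odds H:¬H = 0.01/0.99 = 0.010101. For the 'alert' outcome, the likelihood ratio is 0.72/0.06 = 12.000.
Posterior odds = 0.010101 × 12.000 = 0.12121, so P(H|E) = 0.12121/(1+0.12121) = 0.108.

P(H | E) ≈ 0.108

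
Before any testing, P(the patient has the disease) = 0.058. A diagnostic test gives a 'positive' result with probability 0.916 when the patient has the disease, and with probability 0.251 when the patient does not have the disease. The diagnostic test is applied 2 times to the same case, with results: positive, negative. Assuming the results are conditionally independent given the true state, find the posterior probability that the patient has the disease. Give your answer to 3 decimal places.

Posterior P(H) ≈ 0.025

Let H be the event that the patient has the disease; start with P(H) = 0.058. P('positive'|H) = 0.916, P('positive'|¬H) = 0.251.
Update on result 1 ('positive'): P(H) ← 0.916·0.0580 / (0.916·0.0580 + 0.251·0.9420) = 0.053128/0.28957 = 0.1835.
Update on result 2 ('negative'): P(H) ← 0.084·0.1835 / (0.084·0.1835 + 0.749·0.8165) = 0.015412/0.62699 = 0.0246.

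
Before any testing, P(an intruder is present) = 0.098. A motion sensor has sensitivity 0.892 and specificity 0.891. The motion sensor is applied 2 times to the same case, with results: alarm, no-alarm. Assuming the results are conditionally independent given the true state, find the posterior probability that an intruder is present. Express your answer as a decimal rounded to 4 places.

With H the event that an intruder is present, the joint likelihood of the observed sequence is P(data|H) = 0.892·0.108 = 0.096336 and P(data|¬H) = 0.109·0.891 = 0.097119.
Bayes: P(H|data) = 0.098·0.096336 / (0.098·0.096336 + 0.902·0.097119) = 0.0094409/0.097042 = 0.0973.

Posterior P(H) ≈ 0.0973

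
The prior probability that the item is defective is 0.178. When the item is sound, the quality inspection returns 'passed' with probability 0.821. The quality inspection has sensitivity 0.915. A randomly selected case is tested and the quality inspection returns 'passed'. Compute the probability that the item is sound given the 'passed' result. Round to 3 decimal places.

Write H for 'the item is defective'. Prior odds H:¬H = 0.178/0.822 = 0.21655. For the 'passed' outcome, the likelihood ratio is 0.085/0.821 = 0.10353.
Posterior odds = 0.21655 × 0.10353 = 0.022419, so P(H|E) = 0.022419/(1+0.022419) = 0.022. Then P(¬H|E) = 1 − 0.022 = 0.978.

P(¬H | E) ≈ 0.978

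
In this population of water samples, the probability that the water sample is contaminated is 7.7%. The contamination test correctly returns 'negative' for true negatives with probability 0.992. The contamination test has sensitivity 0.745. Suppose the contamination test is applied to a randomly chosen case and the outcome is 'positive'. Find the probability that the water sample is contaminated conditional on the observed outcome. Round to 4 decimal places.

P(H | E) ≈ 0.8860

Write H for 'the water sample is contaminated'. Prior odds H:¬H = 0.077/0.923 = 0.083424. For the 'positive' outcome, the likelihood ratio is 0.745/0.008 = 93.125.
Posterior odds = 0.083424 × 93.125 = 7.7688, so P(H|E) = 7.7688/(1+7.7688) = 0.8860.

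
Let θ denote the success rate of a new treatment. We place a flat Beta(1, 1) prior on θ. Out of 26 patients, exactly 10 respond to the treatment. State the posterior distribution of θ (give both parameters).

Posterior: Beta(11, 17)

The binomial likelihood is conjugate to the Beta prior: with 10 successes and 16 failures, the posterior is Beta(1+10, 1+16) = Beta(11, 17).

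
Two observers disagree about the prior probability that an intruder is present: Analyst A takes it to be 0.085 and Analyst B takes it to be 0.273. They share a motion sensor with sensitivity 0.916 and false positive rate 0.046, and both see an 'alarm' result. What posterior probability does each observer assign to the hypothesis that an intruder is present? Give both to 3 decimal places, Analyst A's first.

P('+'|H) = 0.916, P('+'|¬H) = 0.046.
Analyst A: numerator 0.916·0.085 = 0.077860; evidence = 0.077860+0.046·0.915 = 0.11995; posterior = 0.649.
Analyst B: numerator 0.916·0.273 = 0.25007; evidence = 0.25007+0.046·0.727 = 0.28351; posterior = 0.882.

Analyst A: 0.649; Analyst B: 0.882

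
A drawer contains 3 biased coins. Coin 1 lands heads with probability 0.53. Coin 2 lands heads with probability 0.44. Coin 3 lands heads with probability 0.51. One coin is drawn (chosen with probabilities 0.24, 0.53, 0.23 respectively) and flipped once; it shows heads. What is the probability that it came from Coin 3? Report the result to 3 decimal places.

P(heads|C1) = 0.53; P(heads|C2) = 0.44; P(heads|C3) = 0.51.
Prior × likelihood for each source: 0.24·0.53=0.1272, 0.53·0.44=0.2332, 0.23·0.51=0.1173. Summing gives P(heads) = 0.47770.
P(Coin 3 | heads) = 0.1173 / 0.47770 = 0.246.

Posterior probability ≈ 0.246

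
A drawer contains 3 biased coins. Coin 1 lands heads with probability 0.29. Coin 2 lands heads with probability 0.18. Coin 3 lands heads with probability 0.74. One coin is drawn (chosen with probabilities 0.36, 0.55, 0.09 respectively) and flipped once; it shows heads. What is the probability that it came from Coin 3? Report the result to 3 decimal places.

Posterior probability ≈ 0.247

P(heads|C1) = 0.29; P(heads|C2) = 0.18; P(heads|C3) = 0.74.
Prior × likelihood for each source: 0.36·0.29=0.1044, 0.55·0.18=0.09900, 0.09·0.74=0.06660. Summing gives P(heads) = 0.27000.
P(Coin 3 | heads) = 0.06660 / 0.27000 = 0.247.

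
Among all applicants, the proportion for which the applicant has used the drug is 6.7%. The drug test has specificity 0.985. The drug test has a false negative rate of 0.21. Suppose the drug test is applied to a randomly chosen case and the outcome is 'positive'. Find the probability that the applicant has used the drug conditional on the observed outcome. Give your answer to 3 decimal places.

Write H for 'the applicant has used the drug'. Prior odds H:¬H = 0.067/0.933 = 0.071811. For the 'positive' outcome, the likelihood ratio is 0.79/0.015 = 52.667.
Posterior odds = 0.071811 × 52.667 = 3.7821, so P(H|E) = 3.7821/(1+3.7821) = 0.791.

P(H | E) ≈ 0.791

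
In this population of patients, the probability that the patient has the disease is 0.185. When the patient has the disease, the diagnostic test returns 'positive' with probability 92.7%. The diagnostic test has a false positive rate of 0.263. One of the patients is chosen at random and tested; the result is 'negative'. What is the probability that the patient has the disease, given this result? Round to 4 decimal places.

P(H | E) ≈ 0.0220

Let H be the event that the patient has the disease. P(H) = 0.185, so P(¬H) = 0.815. With E the 'negative' result, P(E|H) = 0.073 and P(E|¬H) = 0.737.
P(E) = 0.073·0.185 + 0.737·0.815 = 0.013505 + 0.60065 = 0.61416.
By Bayes' theorem, P(H|E) = 0.013505 / 0.61416 = 0.0220.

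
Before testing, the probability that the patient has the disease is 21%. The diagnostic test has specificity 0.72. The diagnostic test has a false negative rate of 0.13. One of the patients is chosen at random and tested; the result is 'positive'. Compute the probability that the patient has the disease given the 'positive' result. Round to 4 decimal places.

P(H | E) ≈ 0.4523

Let H be the event that the patient has the disease. P(H) = 0.21, so P(¬H) = 0.79. With E the 'positive' result, P(E|H) = 0.87 and P(E|¬H) = 0.28.
P(E) = 0.87·0.21 + 0.28·0.79 = 0.18270 + 0.22120 = 0.40390.
By Bayes' theorem, P(H|E) = 0.18270 / 0.40390 = 0.4523.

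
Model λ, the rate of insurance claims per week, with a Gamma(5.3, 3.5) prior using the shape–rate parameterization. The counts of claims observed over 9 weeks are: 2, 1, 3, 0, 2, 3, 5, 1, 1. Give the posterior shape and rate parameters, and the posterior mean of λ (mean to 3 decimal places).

Total count ∑xᵢ = 18 over n = 9 weeks.
Gamma is conjugate to the Poisson likelihood: posterior is Gamma(shape = 5.3+18 = 23.3, rate = 3.5+9 = 12.5).
E[λ | data] = 23.3/12.5 = 1.864.

Posterior: Gamma(shape=23.3, rate=12.5); mean ≈ 1.864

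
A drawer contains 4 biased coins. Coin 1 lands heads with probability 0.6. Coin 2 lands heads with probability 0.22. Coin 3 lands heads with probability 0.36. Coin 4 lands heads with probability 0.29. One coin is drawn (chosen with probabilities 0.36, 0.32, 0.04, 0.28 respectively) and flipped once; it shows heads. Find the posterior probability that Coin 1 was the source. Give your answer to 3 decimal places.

Posterior probability ≈ 0.565

Tabulate prior·likelihood by source: [1] prior 0.36, lik 0.6, product 0.2160; [2] prior 0.32, lik 0.22, product 0.07040; [3] prior 0.04, lik 0.36, product 0.01440; [4] prior 0.28, lik 0.29, product 0.08120.
Normalizing constant = 0.38200; the posterior for Coin 1 is its product over the sum, 0.2160/0.38200 = 0.565.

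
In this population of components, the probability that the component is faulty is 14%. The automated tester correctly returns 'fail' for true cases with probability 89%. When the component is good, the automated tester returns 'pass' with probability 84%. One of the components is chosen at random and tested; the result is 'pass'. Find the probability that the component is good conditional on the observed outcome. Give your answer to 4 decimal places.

Let H be the event that the component is faulty. P(H) = 0.14, so P(¬H) = 0.86. With E the 'pass' result, P(E|H) = 0.11 and P(E|¬H) = 0.84.
P(E) = 0.11·0.14 + 0.84·0.86 = 0.015400 + 0.72240 = 0.73780.
By Bayes' theorem, P(H|E) = 0.015400 / 0.73780 = 0.0209. Hence P(¬H|E) = 1 − 0.0209 = 0.9791.

P(¬H | E) ≈ 0.9791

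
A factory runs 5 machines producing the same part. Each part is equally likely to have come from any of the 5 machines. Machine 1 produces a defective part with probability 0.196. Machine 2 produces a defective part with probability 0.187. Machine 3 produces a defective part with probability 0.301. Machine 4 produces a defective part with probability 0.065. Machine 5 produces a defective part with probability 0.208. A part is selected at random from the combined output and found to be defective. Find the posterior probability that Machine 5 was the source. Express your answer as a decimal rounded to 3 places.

Tabulate prior·likelihood by source: [1] prior 0.2, lik 0.196, product 0.03920; [2] prior 0.2, lik 0.187, product 0.03740; [3] prior 0.2, lik 0.301, product 0.06020; [4] prior 0.2, lik 0.065, product 0.01300; [5] prior 0.2, lik 0.208, product 0.04160.
Normalizing constant = 0.19140; the posterior for Machine 5 is its product over the sum, 0.04160/0.19140 = 0.217.

Posterior probability ≈ 0.217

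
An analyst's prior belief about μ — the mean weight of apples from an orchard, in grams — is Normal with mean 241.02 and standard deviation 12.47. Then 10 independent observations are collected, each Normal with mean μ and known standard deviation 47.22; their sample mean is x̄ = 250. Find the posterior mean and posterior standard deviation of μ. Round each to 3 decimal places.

Posterior mean ≈ 244.710; posterior SD ≈ 9.571

Prior precision 1/τ₀² = 1/12.47² = 0.00643083; data precision n/σ² = 10/47.22² = 0.00448485.
Posterior precision = 0.00643083 + 0.00448485 = 0.0109157, giving posterior SD = 1/√0.0109157 = 9.571.
Posterior mean = (0.00643083·241.02 + 0.00448485·250) / 0.0109157 = 244.710.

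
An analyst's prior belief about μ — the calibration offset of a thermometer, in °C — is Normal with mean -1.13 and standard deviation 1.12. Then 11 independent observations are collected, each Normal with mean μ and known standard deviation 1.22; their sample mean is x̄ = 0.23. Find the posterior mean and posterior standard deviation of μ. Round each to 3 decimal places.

With known σ, the Normal prior is conjugate. Weight on the data is w = (n/σ²)/(n/σ² + 1/τ₀²) = 7.39049/(7.39049+0.797194) = 0.90263.
Posterior mean = w·x̄ + (1−w)·μ₀ = 0.90263·0.23 + 0.097365·-1.13 = 0.098. Posterior variance = 1/(7.39049+0.797194) = 0.122135, so SD = 0.349.

Posterior mean ≈ 0.098; posterior SD ≈ 0.349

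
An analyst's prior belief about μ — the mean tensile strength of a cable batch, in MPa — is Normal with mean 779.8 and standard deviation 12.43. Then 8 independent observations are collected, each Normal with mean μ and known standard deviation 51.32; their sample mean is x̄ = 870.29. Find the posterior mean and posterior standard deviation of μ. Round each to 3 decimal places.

Prior precision 1/τ₀² = 1/12.43² = 0.00647229; data precision n/σ² = 8/51.32² = 0.00303750.
Posterior precision = 0.00647229 + 0.00303750 = 0.00950979, giving posterior SD = 1/√0.00950979 = 10.255.
Posterior mean = (0.00647229·779.8 + 0.00303750·870.29) / 0.00950979 = 808.703.

Posterior mean ≈ 808.703; posterior SD ≈ 10.255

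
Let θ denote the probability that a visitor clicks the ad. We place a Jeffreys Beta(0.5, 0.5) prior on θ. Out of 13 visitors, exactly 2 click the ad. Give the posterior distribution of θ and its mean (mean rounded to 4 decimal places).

Posterior: Beta(2.5, 11.5); mean ≈ 0.1786

Observing 2 successes and 11 failures updates Beta(0.5, 0.5) by adding the success and failure counts to the two shape parameters: α = 0.5+2 = 2.5, β = 0.5+11 = 11.5.
E[θ | data] = 2.5/(2.5+11.5) = 0.1786.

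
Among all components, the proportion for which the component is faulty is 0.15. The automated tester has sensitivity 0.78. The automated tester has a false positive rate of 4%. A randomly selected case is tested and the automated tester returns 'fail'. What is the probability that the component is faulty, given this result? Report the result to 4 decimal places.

P(H | E) ≈ 0.7748

Write H for 'the component is faulty'. Prior odds H:¬H = 0.15/0.85 = 0.17647. For the 'fail' outcome, the likelihood ratio is 0.78/0.04 = 19.500.
Posterior odds = 0.17647 × 19.500 = 3.4412, so P(H|E) = 3.4412/(1+3.4412) = 0.7748.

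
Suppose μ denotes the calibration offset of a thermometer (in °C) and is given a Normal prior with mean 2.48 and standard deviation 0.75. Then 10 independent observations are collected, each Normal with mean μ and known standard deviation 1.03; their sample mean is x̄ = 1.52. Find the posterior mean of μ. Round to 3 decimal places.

With known σ, the Normal prior is conjugate. Weight on the data is w = (n/σ²)/(n/σ² + 1/τ₀²) = 9.42596/(9.42596+1.77778) = 0.84132.
Posterior mean = w·x̄ + (1−w)·μ₀ = 0.84132·1.52 + 0.15868·2.48 = 1.672.

Posterior mean ≈ 1.672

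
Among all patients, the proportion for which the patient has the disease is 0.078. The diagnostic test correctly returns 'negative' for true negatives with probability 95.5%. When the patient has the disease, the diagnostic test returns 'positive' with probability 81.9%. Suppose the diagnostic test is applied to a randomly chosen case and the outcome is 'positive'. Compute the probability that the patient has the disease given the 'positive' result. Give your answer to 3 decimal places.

P(H | E) ≈ 0.606

Let H be the event that the patient has the disease. P(H) = 0.078, so P(¬H) = 0.922. With E the 'positive' result, P(E|H) = 0.819 and P(E|¬H) = 0.045.
P(E) = 0.819·0.078 + 0.045·0.922 = 0.063882 + 0.041490 = 0.10537.
By Bayes' theorem, P(H|E) = 0.063882 / 0.10537 = 0.606.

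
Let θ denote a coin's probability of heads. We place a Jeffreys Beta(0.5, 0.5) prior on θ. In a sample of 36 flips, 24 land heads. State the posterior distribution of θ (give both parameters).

Observing 24 successes and 12 failures updates Beta(0.5, 0.5) by adding the success and failure counts to the two shape parameters: α = 0.5+24 = 24.5, β = 0.5+12 = 12.5.

Posterior: Beta(24.5, 12.5)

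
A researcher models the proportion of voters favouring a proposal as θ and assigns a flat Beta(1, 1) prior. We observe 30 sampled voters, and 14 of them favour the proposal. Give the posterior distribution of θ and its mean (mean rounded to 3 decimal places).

Observing 14 successes and 16 failures updates Beta(1, 1) by adding the success and failure counts to the two shape parameters: α = 1+14 = 15, β = 1+16 = 17.
E[θ | data] = 15/(15+17) = 0.469.

Posterior: Beta(15, 17); mean ≈ 0.469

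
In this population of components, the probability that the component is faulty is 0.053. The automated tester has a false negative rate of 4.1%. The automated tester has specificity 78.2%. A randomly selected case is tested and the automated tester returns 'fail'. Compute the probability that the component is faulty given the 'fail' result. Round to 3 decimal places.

Let H be the event that the component is faulty. P(H) = 0.053, so P(¬H) = 0.947. With E the 'fail' result, P(E|H) = 0.959 and P(E|¬H) = 0.218.
P(E) = 0.959·0.053 + 0.218·0.947 = 0.050827 + 0.20645 = 0.25727.
By Bayes' theorem, P(H|E) = 0.050827 / 0.25727 = 0.198.

P(H | E) ≈ 0.198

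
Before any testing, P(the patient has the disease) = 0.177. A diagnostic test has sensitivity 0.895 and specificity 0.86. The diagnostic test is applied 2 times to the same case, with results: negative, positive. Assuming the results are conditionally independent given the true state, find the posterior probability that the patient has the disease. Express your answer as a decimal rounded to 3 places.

With H the event that the patient has the disease, the joint likelihood of the observed sequence is P(data|H) = 0.105·0.895 = 0.093975 and P(data|¬H) = 0.86·0.14 = 0.12040.
Bayes: P(H|data) = 0.177·0.093975 / (0.177·0.093975 + 0.823·0.12040) = 0.016634/0.11572 = 0.1437.

Posterior P(H) ≈ 0.144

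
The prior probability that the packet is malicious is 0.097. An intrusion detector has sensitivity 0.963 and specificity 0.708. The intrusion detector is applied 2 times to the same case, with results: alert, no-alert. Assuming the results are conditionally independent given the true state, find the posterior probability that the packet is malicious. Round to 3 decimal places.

Posterior P(H) ≈ 0.018

Let H be the event that the packet is malicious; start with P(H) = 0.097. P('alert'|H) = 0.963, P('alert'|¬H) = 0.292.
Update on result 1 ('alert'): P(H) ← 0.963·0.0970 / (0.963·0.0970 + 0.292·0.9030) = 0.093411/0.35709 = 0.2616.
Update on result 2 ('no-alert'): P(H) ← 0.037·0.2616 / (0.037·0.2616 + 0.708·0.7384) = 0.0096789/0.53247 = 0.0182.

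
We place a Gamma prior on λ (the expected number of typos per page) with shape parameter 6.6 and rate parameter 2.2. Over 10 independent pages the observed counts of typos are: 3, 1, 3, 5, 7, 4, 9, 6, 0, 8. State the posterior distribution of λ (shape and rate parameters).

Posterior: Gamma(shape=52.6, rate=12.2)

The Poisson likelihood adds the total count to the shape and the number of exposure periods to the rate. Here ∑xᵢ = 46 and n = 10, so shape 6.6→52.6 and rate 2.2→12.2.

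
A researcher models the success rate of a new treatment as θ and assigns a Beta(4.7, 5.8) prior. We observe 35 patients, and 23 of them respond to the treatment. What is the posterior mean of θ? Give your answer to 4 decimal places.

The binomial likelihood is conjugate to the Beta prior: with 23 successes and 12 failures, the posterior is Beta(4.7+23, 5.8+12) = Beta(27.7, 17.8).
E[θ | data] = 27.7/(27.7+17.8) = 0.6088.

Posterior mean ≈ 0.6088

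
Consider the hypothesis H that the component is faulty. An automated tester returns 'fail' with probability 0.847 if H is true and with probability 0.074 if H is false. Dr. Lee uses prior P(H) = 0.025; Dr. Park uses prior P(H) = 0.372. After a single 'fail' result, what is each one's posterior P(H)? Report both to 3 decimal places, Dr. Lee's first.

Dr. Lee: 0.227; Dr. Park: 0.871

The likelihood ratio for a 'fail' result is 0.847/0.074 = 11.446.
Dr. Lee: prior odds 0.025/0.975 = 0.025641; posterior odds 0.29349; posterior probability 0.227.
Dr. Park: prior odds 0.372/0.628 = 0.59236; posterior odds 6.7801; posterior probability 0.871.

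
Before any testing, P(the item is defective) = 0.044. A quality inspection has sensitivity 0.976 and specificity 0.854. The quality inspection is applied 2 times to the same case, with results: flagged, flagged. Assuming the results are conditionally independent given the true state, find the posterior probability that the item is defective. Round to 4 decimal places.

Posterior P(H) ≈ 0.6729

Let H be the event that the item is defective; start with P(H) = 0.044. P('flagged'|H) = 0.976, P('flagged'|¬H) = 0.146.
Update on result 1 ('flagged'): P(H) ← 0.976·0.0440 / (0.976·0.0440 + 0.146·0.9560) = 0.042944/0.18252 = 0.2353.
Update on result 2 ('flagged'): P(H) ← 0.976·0.2353 / (0.976·0.2353 + 0.146·0.7647) = 0.22964/0.34129 = 0.6729.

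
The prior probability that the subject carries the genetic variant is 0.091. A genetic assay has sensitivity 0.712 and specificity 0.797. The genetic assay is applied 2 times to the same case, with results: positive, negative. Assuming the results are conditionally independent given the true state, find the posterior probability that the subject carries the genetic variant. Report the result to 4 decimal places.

Posterior P(H) ≈ 0.1126

With H the event that the subject carries the genetic variant, the joint likelihood of the observed sequence is P(data|H) = 0.712·0.288 = 0.20506 and P(data|¬H) = 0.203·0.797 = 0.16179.
Bayes: P(H|data) = 0.091·0.20506 / (0.091·0.20506 + 0.909·0.16179) = 0.018660/0.16573 = 0.1126.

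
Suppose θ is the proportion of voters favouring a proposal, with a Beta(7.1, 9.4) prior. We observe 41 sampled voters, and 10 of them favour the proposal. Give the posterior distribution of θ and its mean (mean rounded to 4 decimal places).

The binomial likelihood is conjugate to the Beta prior: with 10 successes and 31 failures, the posterior is Beta(7.1+10, 9.4+31) = Beta(17.1, 40.4).
E[θ | data] = 17.1/(17.1+40.4) = 0.2974.

Posterior: Beta(17.1, 40.4); mean ≈ 0.2974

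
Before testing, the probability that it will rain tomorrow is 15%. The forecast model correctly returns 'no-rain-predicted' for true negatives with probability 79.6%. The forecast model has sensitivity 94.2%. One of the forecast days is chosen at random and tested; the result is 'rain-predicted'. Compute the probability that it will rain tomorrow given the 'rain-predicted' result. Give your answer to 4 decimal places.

P(H | E) ≈ 0.4490

Write H for 'it will rain tomorrow'. Prior odds H:¬H = 0.15/0.85 = 0.17647. For the 'rain-predicted' outcome, the likelihood ratio is 0.942/0.204 = 4.6176.
Posterior odds = 0.17647 × 4.6176 = 0.81488, so P(H|E) = 0.81488/(1+0.81488) = 0.4490.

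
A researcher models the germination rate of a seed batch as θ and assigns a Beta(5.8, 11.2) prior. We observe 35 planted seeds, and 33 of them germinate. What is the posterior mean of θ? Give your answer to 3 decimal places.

Posterior mean ≈ 0.746

Observing 33 successes and 2 failures updates Beta(5.8, 11.2) by adding the success and failure counts to the two shape parameters: α = 5.8+33 = 38.8, β = 11.2+2 = 13.2.
E[θ | data] = 38.8/(38.8+13.2) = 0.746.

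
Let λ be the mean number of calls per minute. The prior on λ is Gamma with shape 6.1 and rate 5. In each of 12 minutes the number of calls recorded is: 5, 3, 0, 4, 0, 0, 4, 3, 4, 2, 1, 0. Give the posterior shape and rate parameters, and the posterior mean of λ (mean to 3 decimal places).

Total count ∑xᵢ = 26 over n = 12 minutes.
Gamma is conjugate to the Poisson likelihood: posterior is Gamma(shape = 6.1+26 = 32.1, rate = 5+12 = 17).
Posterior mean = shape/rate = 32.1/17 = 1.888.

Posterior: Gamma(shape=32.1, rate=17); mean ≈ 1.888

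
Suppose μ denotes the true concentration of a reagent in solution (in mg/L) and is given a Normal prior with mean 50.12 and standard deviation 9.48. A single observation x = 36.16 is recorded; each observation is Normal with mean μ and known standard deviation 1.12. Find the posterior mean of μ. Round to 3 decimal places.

Prior precision 1/τ₀² = 1/9.48² = 0.0111271; data precision n/σ² = 1/1.12² = 0.797194.
Posterior precision = 0.0111271 + 0.797194 = 0.808321.
Posterior mean = (0.0111271·50.12 + 0.797194·36.16) / 0.808321 = 36.352.

Posterior mean ≈ 36.352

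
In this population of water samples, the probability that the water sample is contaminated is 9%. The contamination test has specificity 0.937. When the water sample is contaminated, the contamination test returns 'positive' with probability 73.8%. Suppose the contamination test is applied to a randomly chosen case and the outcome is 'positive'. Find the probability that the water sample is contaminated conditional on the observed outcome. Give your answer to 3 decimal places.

P(H | E) ≈ 0.537

Write H for 'the water sample is contaminated'. Prior odds H:¬H = 0.09/0.91 = 0.098901. For the 'positive' outcome, the likelihood ratio is 0.738/0.063 = 11.714.
Posterior odds = 0.098901 × 11.714 = 1.1586, so P(H|E) = 1.1586/(1+1.1586) = 0.537.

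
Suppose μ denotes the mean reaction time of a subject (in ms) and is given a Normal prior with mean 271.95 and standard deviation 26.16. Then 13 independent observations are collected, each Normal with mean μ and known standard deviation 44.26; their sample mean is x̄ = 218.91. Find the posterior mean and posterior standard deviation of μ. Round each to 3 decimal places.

Posterior mean ≈ 228.481; posterior SD ≈ 11.113

Prior precision 1/τ₀² = 1/26.16² = 0.00146125; data precision n/σ² = 13/44.26² = 0.00663622.
Posterior precision = 0.00146125 + 0.00663622 = 0.00809747, giving posterior SD = 1/√0.00809747 = 11.113.
Posterior mean = (0.00146125·271.95 + 0.00663622·218.91) / 0.00809747 = 228.481.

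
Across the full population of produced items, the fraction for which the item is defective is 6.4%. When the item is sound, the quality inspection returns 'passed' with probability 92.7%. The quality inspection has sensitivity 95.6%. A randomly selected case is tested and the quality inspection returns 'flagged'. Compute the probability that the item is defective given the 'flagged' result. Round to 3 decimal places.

P(H | E) ≈ 0.472

Write H for 'the item is defective'. Prior odds H:¬H = 0.064/0.936 = 0.068376. For the 'flagged' outcome, the likelihood ratio is 0.956/0.073 = 13.096.
Posterior odds = 0.068376 × 13.096 = 0.89545, so P(H|E) = 0.89545/(1+0.89545) = 0.472.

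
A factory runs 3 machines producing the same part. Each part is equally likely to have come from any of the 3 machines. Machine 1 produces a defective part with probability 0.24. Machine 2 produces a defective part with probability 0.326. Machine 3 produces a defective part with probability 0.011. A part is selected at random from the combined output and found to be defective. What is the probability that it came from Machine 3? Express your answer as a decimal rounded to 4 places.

Posterior probability ≈ 0.0191

Tabulate prior·likelihood by source: [1] prior 0.333333, lik 0.24, product 0.08000; [2] prior 0.333333, lik 0.326, product 0.1087; [3] prior 0.333333, lik 0.011, product 0.003667.
Normalizing constant = 0.19233; the posterior for Machine 3 is its product over the sum, 0.003667/0.19233 = 0.0191.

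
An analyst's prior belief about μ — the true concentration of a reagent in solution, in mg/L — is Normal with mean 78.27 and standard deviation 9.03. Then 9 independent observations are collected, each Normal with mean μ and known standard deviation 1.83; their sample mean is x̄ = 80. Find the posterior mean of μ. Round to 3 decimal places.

Posterior mean ≈ 79.992

With known σ, the Normal prior is conjugate. Weight on the data is w = (n/σ²)/(n/σ² + 1/τ₀²) = 2.68745/(2.68745+0.0122638) = 0.99546.
Posterior mean = w·x̄ + (1−w)·μ₀ = 0.99546·80 + 0.0045426·78.27 = 79.992.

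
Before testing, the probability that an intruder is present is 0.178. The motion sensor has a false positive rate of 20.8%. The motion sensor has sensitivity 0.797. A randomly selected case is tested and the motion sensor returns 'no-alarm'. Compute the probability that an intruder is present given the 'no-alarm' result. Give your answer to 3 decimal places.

P(H | E) ≈ 0.053

Write H for 'an intruder is present'. Prior odds H:¬H = 0.178/0.822 = 0.21655. For the 'no-alarm' outcome, the likelihood ratio is 0.203/0.792 = 0.25631.
Posterior odds = 0.21655 × 0.25631 = 0.055503, so P(H|E) = 0.055503/(1+0.055503) = 0.053.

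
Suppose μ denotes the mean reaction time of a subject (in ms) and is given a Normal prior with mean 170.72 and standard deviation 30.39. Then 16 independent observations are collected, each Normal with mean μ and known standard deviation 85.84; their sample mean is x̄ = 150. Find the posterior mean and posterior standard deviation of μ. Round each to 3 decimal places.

With known σ, the Normal prior is conjugate. Weight on the data is w = (n/σ²)/(n/σ² + 1/τ₀²) = 0.00217140/(0.00217140+0.00108278) = 0.66727.
Posterior mean = w·x̄ + (1−w)·μ₀ = 0.66727·150 + 0.33273·170.72 = 156.894. Posterior variance = 1/(0.00217140+0.00108278) = 307.297, so SD = 17.530.

Posterior mean ≈ 156.894; posterior SD ≈ 17.530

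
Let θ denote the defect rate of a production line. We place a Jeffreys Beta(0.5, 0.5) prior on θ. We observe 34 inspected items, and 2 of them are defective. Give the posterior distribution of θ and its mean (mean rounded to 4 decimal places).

Observing 2 successes and 32 failures updates Beta(0.5, 0.5) by adding the success and failure counts to the two shape parameters: α = 0.5+2 = 2.5, β = 0.5+32 = 32.5.
E[θ | data] = 2.5/(2.5+32.5) = 0.0714.

Posterior: Beta(2.5, 32.5); mean ≈ 0.0714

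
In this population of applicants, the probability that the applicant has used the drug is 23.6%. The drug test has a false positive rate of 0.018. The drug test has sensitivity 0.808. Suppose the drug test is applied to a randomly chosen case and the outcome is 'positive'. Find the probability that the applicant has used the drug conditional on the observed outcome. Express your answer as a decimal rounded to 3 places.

P(H | E) ≈ 0.933

Let H be the event that the applicant has used the drug. P(H) = 0.236, so P(¬H) = 0.764. With E the 'positive' result, P(E|H) = 0.808 and P(E|¬H) = 0.018.
P(E) = 0.808·0.236 + 0.018·0.764 = 0.19069 + 0.013752 = 0.20444.
By Bayes' theorem, P(H|E) = 0.19069 / 0.20444 = 0.933.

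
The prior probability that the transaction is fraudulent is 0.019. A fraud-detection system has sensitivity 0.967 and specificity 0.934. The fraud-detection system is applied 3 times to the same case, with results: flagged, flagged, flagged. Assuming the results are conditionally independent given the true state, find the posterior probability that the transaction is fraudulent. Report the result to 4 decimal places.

Posterior P(H) ≈ 0.9838

With H the event that the transaction is fraudulent, the joint likelihood of the observed sequence is P(data|H) = 0.967·0.967·0.967 = 0.90423 and P(data|¬H) = 0.066·0.066·0.066 = 0.00028750.
Bayes: P(H|data) = 0.019·0.90423 / (0.019·0.90423 + 0.981·0.00028750) = 0.017180/0.017462 = 0.9838.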